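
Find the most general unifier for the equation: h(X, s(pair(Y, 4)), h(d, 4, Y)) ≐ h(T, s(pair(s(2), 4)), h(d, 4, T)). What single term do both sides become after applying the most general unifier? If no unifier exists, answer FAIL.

h(s(2), s(pair(s(2), 4)), h(d, 4, s(2)))

Decompose h/3: X ≐ T,  s(pair(Y, 4)) ≐ s(pair(s(2), 4)),  h(d, 4, Y) ≐ h(d, 4, T).
Bind X := T; no other remaining equation mentions X.
Decompose s/1: pair(Y, 4) ≐ pair(s(2), 4).
Decompose pair/2: Y ≐ s(2),  4 ≐ 4.
Bind Y := s(2); substituting into the one remaining equation that mentions Y gives: h(d, 4, s(2)) ≐ h(d, 4, T).
Delete trivial equation 4 ≐ 4.
Decompose h/3: d ≐ d,  4 ≐ 4,  s(2) ≐ T.
Delete trivial equation d ≐ d.
Delete trivial equation 4 ≐ 4.
Bind T := s(2). Substituting into the earlier binding gives X := s(2).
Applying the MGU to either side gives h(s(2), s(pair(s(2), 4)), h(d, 4, s(2))).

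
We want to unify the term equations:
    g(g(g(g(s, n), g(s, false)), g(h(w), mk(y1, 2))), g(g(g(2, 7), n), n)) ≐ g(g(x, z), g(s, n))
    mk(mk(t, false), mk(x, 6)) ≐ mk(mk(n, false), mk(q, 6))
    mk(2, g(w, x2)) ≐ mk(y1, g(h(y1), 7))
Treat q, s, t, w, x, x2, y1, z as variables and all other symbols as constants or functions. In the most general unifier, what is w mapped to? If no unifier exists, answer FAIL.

h(2)

Decompose g/2: g(g(g(s, n), g(s, false)), g(h(w), mk(y1, 2))) ≐ g(x, z),  g(g(g(2, 7), n), n) ≐ g(s, n).
Decompose g/2: g(g(s, n), g(s, false)) ≐ x,  g(h(w), mk(y1, 2)) ≐ z.
Bind x := g(g(s, n), g(s, false)); substituting into the one remaining equation that mentions x gives: mk(mk(t, false), mk(g(g(s, n), g(s, false)), 6)) ≐ mk(mk(n, false), mk(q, 6)).
Bind z := g(h(w), mk(y1, 2)); no other remaining equation mentions z.
Decompose g/2: g(g(2, 7), n) ≐ s,  n ≐ n.
Bind s := g(g(2, 7), n); substituting into the one remaining equation that mentions s gives: mk(mk(t, false), mk(g(g(g(g(2, 7), n), n), g(g(g(2, 7), n), false)), 6)) ≐ mk(mk(n, false), mk(q, 6)). Substituting into the earlier binding gives x := g(g(g(g(2, 7), n), n), g(g(g(2, 7), n), false)).
Delete trivial equation n ≐ n.
Decompose mk/2: mk(t, false) ≐ mk(n, false),  mk(g(g(g(g(2, 7), n), n), g(g(g(2, 7), n), false)), 6) ≐ mk(q, 6).
Decompose mk/2: t ≐ n,  false ≐ false.
Bind t := n; no other remaining equation mentions t.
Delete trivial equation false ≐ false.
Decompose mk/2: g(g(g(g(2, 7), n), n), g(g(g(2, 7), n), false)) ≐ q,  6 ≐ 6.
Bind q := g(g(g(g(2, 7), n), n), g(g(g(2, 7), n), false)); no other remaining equation mentions q.
Delete trivial equation 6 ≐ 6.
Decompose mk/2: 2 ≐ y1,  g(w, x2) ≐ g(h(y1), 7).
Bind y1 := 2; substituting into the remaining equation gives: g(w, x2) ≐ g(h(2), 7). Substituting into the earlier binding gives z := g(h(w), mk(2, 2)).
Decompose g/2: w ≐ h(2),  x2 ≐ 7.
Bind w := h(2); no other remaining equation mentions w. Substituting into the earlier binding gives z := g(h(h(2)), mk(2, 2)).
Bind x2 := 7.
MGU = { x ↦ g(g(g(g(2, 7), n), n), g(g(g(2, 7), n), false)), z ↦ g(h(h(2)), mk(2, 2)), s ↦ g(g(2, 7), n), t ↦ n, q ↦ g(g(g(g(2, 7), n), n), g(g(g(2, 7), n), false)), y1 ↦ 2, w ↦ h(2), x2 ↦ 7 }, so w ↦ h(2).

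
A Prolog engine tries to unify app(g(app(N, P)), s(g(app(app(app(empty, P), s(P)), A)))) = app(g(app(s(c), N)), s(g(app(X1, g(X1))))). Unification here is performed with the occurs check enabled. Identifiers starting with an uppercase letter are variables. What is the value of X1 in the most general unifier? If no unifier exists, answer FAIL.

app(app(empty, s(c)), s(s(c)))

Decompose app/2: g(app(N, P)) = g(app(s(c), N)),  s(g(app(app(app(empty, P), s(P)), A))) = s(g(app(X1, g(X1)))).
Decompose g/1: app(N, P) = app(s(c), N).
Decompose app/2: N = s(c),  P = N.
Bind N := s(c); substituting into the one remaining equation that mentions N gives: P = s(c).
Bind P := s(c); substituting into the remaining equation gives: s(g(app(app(app(empty, s(c)), s(s(c))), A))) = s(g(app(X1, g(X1)))).
Decompose s/1: g(app(app(app(empty, s(c)), s(s(c))), A)) = g(app(X1, g(X1))).
Decompose g/1: app(app(app(empty, s(c)), s(s(c))), A) = app(X1, g(X1)).
Decompose app/2: app(app(empty, s(c)), s(s(c))) = X1,  A = g(X1).
Bind X1 := app(app(empty, s(c)), s(s(c))); substituting into the remaining equation gives: A = g(app(app(empty, s(c)), s(s(c)))).
Bind A := g(app(app(empty, s(c)), s(s(c)))).
MGU = { N = s(c), P = s(c), X1 = app(app(empty, s(c)), s(s(c))), A = g(app(app(empty, s(c)), s(s(c)))) }, so X1 = app(app(empty, s(c)), s(s(c))).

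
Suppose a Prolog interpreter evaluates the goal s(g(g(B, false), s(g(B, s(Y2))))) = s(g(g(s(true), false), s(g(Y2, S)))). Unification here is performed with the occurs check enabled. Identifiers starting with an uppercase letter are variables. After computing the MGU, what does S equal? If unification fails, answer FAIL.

Decompose s/1: g(g(B, false), s(g(B, s(Y2)))) = g(g(s(true), false), s(g(Y2, S))).
Decompose g/2: g(B, false) = g(s(true), false),  s(g(B, s(Y2))) = s(g(Y2, S)).
Decompose g/2: B = s(true),  false = false.
Bind B := s(true); substituting into the one remaining equation that mentions B gives: s(g(s(true), s(Y2))) = s(g(Y2, S)).
Delete trivial equation false = false.
Decompose s/1: g(s(true), s(Y2)) = g(Y2, S).
Decompose g/2: s(true) = Y2,  s(Y2) = S.
Bind Y2 := s(true); substituting into the remaining equation gives: s(s(true)) = S.
Bind S := s(s(true)).
MGU = { B = s(true), Y2 = s(true), S = s(s(true)) }, so S = s(s(true)).

s(s(true))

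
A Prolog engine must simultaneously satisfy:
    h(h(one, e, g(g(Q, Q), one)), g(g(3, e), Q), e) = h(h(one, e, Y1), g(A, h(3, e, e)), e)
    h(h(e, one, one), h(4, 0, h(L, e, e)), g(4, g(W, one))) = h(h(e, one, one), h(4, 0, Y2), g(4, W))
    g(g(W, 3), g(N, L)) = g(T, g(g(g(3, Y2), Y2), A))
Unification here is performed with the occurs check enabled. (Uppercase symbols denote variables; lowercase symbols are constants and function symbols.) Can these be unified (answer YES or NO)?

Decompose h/3: h(one, e, g(g(Q, Q), one)) = h(one, e, Y1),  g(g(3, e), Q) = g(A, h(3, e, e)),  e = e.
Decompose h/3: one = one,  e = e,  g(g(Q, Q), one) = Y1.
Delete trivial equation one = one.
Delete trivial equation e = e.
Bind Y1 := g(g(Q, Q), one); no other remaining equation mentions Y1.
Decompose g/2: g(3, e) = A,  Q = h(3, e, e).
Bind A := g(3, e); substituting into the one remaining equation that mentions A gives: g(g(W, 3), g(N, L)) = g(T, g(g(g(3, Y2), Y2), g(3, e))).
Bind Q := h(3, e, e); no other remaining equation mentions Q. Substituting into the earlier binding gives Y1 := g(g(h(3, e, e), h(3, e, e)), one).
Delete trivial equation e = e.
Decompose h/3: h(e, one, one) = h(e, one, one),  h(4, 0, h(L, e, e)) = h(4, 0, Y2),  g(4, g(W, one)) = g(4, W).
Delete trivial equation h(e, one, one) = h(e, one, one).
Decompose h/3: 4 = 4,  0 = 0,  h(L, e, e) = Y2.
Delete trivial equation 4 = 4.
Delete trivial equation 0 = 0.
Bind Y2 := h(L, e, e); substituting into the one remaining equation that mentions Y2 gives: g(g(W, 3), g(N, L)) = g(T, g(g(g(3, h(L, e, e)), h(L, e, e)), g(3, e))).
Decompose g/2: 4 = 4,  g(W, one) = W.
Delete trivial equation 4 = 4.
Occurs check fails: W occurs in g(W, one); the equation W = g(W, one) has no finite solution.

NO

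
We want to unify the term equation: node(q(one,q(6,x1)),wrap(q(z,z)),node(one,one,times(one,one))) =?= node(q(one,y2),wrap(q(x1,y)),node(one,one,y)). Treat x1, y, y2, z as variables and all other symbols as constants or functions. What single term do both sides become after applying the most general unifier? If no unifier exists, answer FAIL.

node(q(one,q(6,times(one,one))),wrap(q(times(one,one),times(one,one))),node(one,one,times(one,one)))

Decompose node/3: q(one,q(6,x1)) =?= q(one,y2),  wrap(q(z,z)) =?= wrap(q(x1,y)),  node(one,one,times(one,one)) =?= node(one,one,y).
Decompose q/2: one =?= one,  q(6,x1) =?= y2.
Delete trivial equation one =?= one.
Bind y2 := q(6,x1); no other remaining equation mentions y2.
Decompose wrap/1: q(z,z) =?= q(x1,y).
Decompose q/2: z =?= x1,  z =?= y.
Bind z := x1; substituting into the one remaining equation that mentions z gives: x1 =?= y.
Bind x1 := y; no other remaining equation mentions x1. Substituting into the earlier bindings gives y2 := q(6,y), z := y.
Decompose node/3: one =?= one,  one =?= one,  times(one,one) =?= y.
Delete trivial equation one =?= one.
Delete trivial equation one =?= one.
Bind y := times(one,one). Substituting into the earlier bindings gives y2 := q(6,times(one,one)), z := times(one,one), x1 := times(one,one).
Applying the MGU to either side gives node(q(one,q(6,times(one,one))),wrap(q(times(one,one),times(one,one))),node(one,one,times(one,one))).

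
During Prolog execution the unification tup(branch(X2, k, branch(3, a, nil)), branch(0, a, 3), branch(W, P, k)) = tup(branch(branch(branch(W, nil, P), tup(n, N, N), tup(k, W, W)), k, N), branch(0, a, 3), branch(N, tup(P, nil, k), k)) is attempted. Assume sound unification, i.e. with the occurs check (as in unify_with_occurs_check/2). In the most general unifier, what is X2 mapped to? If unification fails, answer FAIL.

Decompose tup/3: branch(X2, k, branch(3, a, nil)) = branch(branch(branch(W, nil, P), tup(n, N, N), tup(k, W, W)), k, N),  branch(0, a, 3) = branch(0, a, 3),  branch(W, P, k) = branch(N, tup(P, nil, k), k).
Decompose branch/3: X2 = branch(branch(W, nil, P), tup(n, N, N), tup(k, W, W)),  k = k,  branch(3, a, nil) = N.
Bind X2 := branch(branch(W, nil, P), tup(n, N, N), tup(k, W, W)); no other remaining equation mentions X2.
Delete trivial equation k = k.
Bind N := branch(3, a, nil); substituting into the one remaining equation that mentions N gives: branch(W, P, k) = branch(branch(3, a, nil), tup(P, nil, k), k). Substituting into the earlier binding gives X2 := branch(branch(W, nil, P), tup(n, branch(3, a, nil), branch(3, a, nil)), tup(k, W, W)).
Delete trivial equation branch(0, a, 3) = branch(0, a, 3).
Decompose branch/3: W = branch(3, a, nil),  P = tup(P, nil, k),  k = k.
Bind W := branch(3, a, nil); no other remaining equation mentions W. Substituting into the earlier binding gives X2 := branch(branch(branch(3, a, nil), nil, P), tup(n, branch(3, a, nil), branch(3, a, nil)), tup(k, branch(3, a, nil), branch(3, a, nil))).
Occurs check fails: P occurs in tup(P, nil, k); the equation P = tup(P, nil, k) has no finite solution.

FAIL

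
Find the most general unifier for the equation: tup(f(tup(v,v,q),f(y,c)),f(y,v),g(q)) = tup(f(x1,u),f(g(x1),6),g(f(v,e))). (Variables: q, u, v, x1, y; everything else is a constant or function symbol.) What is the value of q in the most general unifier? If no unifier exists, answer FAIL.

f(6,e)

Decompose tup/3: f(tup(v,v,q),f(y,c)) = f(x1,u),  f(y,v) = f(g(x1),6),  g(q) = g(f(v,e)).
Decompose f/2: tup(v,v,q) = x1,  f(y,c) = u.
Bind x1 := tup(v,v,q); substituting into the one remaining equation that mentions x1 gives: f(y,v) = f(g(tup(v,v,q)),6).
Bind u := f(y,c); no other remaining equation mentions u.
Decompose f/2: y = g(tup(v,v,q)),  v = 6.
Bind y := g(tup(v,v,q)); no other remaining equation mentions y. Substituting into the earlier binding gives u := f(g(tup(v,v,q)),c).
Bind v := 6; substituting into the remaining equation gives: g(q) = g(f(6,e)). Substituting into the earlier bindings gives x1 := tup(6,6,q), u := f(g(tup(6,6,q)),c), y := g(tup(6,6,q)).
Decompose g/1: q = f(6,e).
Bind q := f(6,e). Substituting into the earlier bindings gives x1 := tup(6,6,f(6,e)), u := f(g(tup(6,6,f(6,e))),c), y := g(tup(6,6,f(6,e))).
MGU = { x1 -> tup(6,6,f(6,e)), u -> f(g(tup(6,6,f(6,e))),c), y -> g(tup(6,6,f(6,e))), v -> 6, q -> f(6,e) }, so q -> f(6,e).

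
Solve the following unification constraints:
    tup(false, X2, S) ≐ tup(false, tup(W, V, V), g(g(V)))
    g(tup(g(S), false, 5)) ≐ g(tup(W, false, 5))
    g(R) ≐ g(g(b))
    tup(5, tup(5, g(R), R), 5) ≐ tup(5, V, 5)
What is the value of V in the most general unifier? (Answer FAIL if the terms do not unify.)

Decompose tup/3: false ≐ false,  X2 ≐ tup(W, V, V),  S ≐ g(g(V)).
Delete trivial equation false ≐ false.
Bind X2 := tup(W, V, V); no other remaining equation mentions X2.
Bind S := g(g(V)); substituting into the one remaining equation that mentions S gives: g(tup(g(g(g(V))), false, 5)) ≐ g(tup(W, false, 5)).
Decompose g/1: tup(g(g(g(V))), false, 5) ≐ tup(W, false, 5).
Decompose tup/3: g(g(g(V))) ≐ W,  false ≐ false,  5 ≐ 5.
Bind W := g(g(g(V))); no other remaining equation mentions W. Substituting into the earlier binding gives X2 := tup(g(g(g(V))), V, V).
Delete trivial equation false ≐ false.
Delete trivial equation 5 ≐ 5.
Decompose g/1: R ≐ g(b).
Bind R := g(b); substituting into the remaining equation gives: tup(5, tup(5, g(g(b)), g(b)), 5) ≐ tup(5, V, 5).
Decompose tup/3: 5 ≐ 5,  tup(5, g(g(b)), g(b)) ≐ V,  5 ≐ 5.
Delete trivial equation 5 ≐ 5.
Bind V := tup(5, g(g(b)), g(b)); no other remaining equation mentions V. Substituting into the earlier bindings gives X2 := tup(g(g(g(tup(5, g(g(b)), g(b))))), tup(5, g(g(b)), g(b)), tup(5, g(g(b)), g(b))), S := g(g(tup(5, g(g(b)), g(b)))), W := g(g(g(tup(5, g(g(b)), g(b))))).
Delete trivial equation 5 ≐ 5.
MGU = { X2 := tup(g(g(g(tup(5, g(g(b)), g(b))))), tup(5, g(g(b)), g(b)), tup(5, g(g(b)), g(b))), S := g(g(tup(5, g(g(b)), g(b)))), W := g(g(g(tup(5, g(g(b)), g(b))))), R := g(b), V := tup(5, g(g(b)), g(b)) }, so V := tup(5, g(g(b)), g(b)).

tup(5, g(g(b)), g(b))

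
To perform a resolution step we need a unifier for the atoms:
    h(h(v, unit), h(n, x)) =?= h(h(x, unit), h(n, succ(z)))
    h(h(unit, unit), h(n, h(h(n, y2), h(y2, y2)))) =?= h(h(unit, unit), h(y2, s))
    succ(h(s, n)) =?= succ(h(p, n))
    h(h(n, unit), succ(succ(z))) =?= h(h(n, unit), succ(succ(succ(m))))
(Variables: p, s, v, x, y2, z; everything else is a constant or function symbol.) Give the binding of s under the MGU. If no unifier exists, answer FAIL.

Decompose h/2: h(v, unit) =?= h(x, unit),  h(n, x) =?= h(n, succ(z)).
Decompose h/2: v =?= x,  unit =?= unit.
Bind v := x; no other remaining equation mentions v.
Delete trivial equation unit =?= unit.
Decompose h/2: n =?= n,  x =?= succ(z).
Delete trivial equation n =?= n.
Bind x := succ(z); no other remaining equation mentions x. Substituting into the earlier binding gives v := succ(z).
Decompose h/2: h(unit, unit) =?= h(unit, unit),  h(n, h(h(n, y2), h(y2, y2))) =?= h(y2, s).
Delete trivial equation h(unit, unit) =?= h(unit, unit).
Decompose h/2: n =?= y2,  h(h(n, y2), h(y2, y2)) =?= s.
Bind y2 := n; substituting into the one remaining equation that mentions y2 gives: h(h(n, n), h(n, n)) =?= s.
Bind s := h(h(n, n), h(n, n)); substituting into the one remaining equation that mentions s gives: succ(h(h(h(n, n), h(n, n)), n)) =?= succ(h(p, n)).
Decompose succ/1: h(h(h(n, n), h(n, n)), n) =?= h(p, n).
Decompose h/2: h(h(n, n), h(n, n)) =?= p,  n =?= n.
Bind p := h(h(n, n), h(n, n)); no other remaining equation mentions p.
Delete trivial equation n =?= n.
Decompose h/2: h(n, unit) =?= h(n, unit),  succ(succ(z)) =?= succ(succ(succ(m))).
Delete trivial equation h(n, unit) =?= h(n, unit).
Decompose succ/1: succ(z) =?= succ(succ(m)).
Decompose succ/1: z =?= succ(m).
Bind z := succ(m). Substituting into the earlier bindings gives v := succ(succ(m)), x := succ(succ(m)).
MGU = { v ↦ succ(succ(m)), x ↦ succ(succ(m)), y2 ↦ n, s ↦ h(h(n, n), h(n, n)), p ↦ h(h(n, n), h(n, n)), z ↦ succ(m) }, so s ↦ h(h(n, n), h(n, n)).

h(h(n, n), h(n, n))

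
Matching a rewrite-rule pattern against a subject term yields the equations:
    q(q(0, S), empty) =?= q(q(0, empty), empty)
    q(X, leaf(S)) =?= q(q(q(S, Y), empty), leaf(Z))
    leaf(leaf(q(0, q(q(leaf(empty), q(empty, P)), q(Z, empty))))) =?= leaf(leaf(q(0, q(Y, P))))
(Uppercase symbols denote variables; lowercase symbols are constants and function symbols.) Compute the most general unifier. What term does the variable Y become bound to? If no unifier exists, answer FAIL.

q(leaf(empty), q(empty, q(empty, empty)))

Decompose q/2: q(0, S) =?= q(0, empty),  empty =?= empty.
Decompose q/2: 0 =?= 0,  S =?= empty.
Delete trivial equation 0 =?= 0.
Bind S := empty; substituting into the one remaining equation that mentions S gives: q(X, leaf(empty)) =?= q(q(q(empty, Y), empty), leaf(Z)).
Delete trivial equation empty =?= empty.
Decompose q/2: X =?= q(q(empty, Y), empty),  leaf(empty) =?= leaf(Z).
Bind X := q(q(empty, Y), empty); no other remaining equation mentions X.
Decompose leaf/1: empty =?= Z.
Bind Z := empty; substituting into the remaining equation gives: leaf(leaf(q(0, q(q(leaf(empty), q(empty, P)), q(empty, empty))))) =?= leaf(leaf(q(0, q(Y, P)))).
Decompose leaf/1: leaf(q(0, q(q(leaf(empty), q(empty, P)), q(empty, empty)))) =?= leaf(q(0, q(Y, P))).
Decompose leaf/1: q(0, q(q(leaf(empty), q(empty, P)), q(empty, empty))) =?= q(0, q(Y, P)).
Decompose q/2: 0 =?= 0,  q(q(leaf(empty), q(empty, P)), q(empty, empty)) =?= q(Y, P).
Delete trivial equation 0 =?= 0.
Decompose q/2: q(leaf(empty), q(empty, P)) =?= Y,  q(empty, empty) =?= P.
Bind Y := q(leaf(empty), q(empty, P)); no other remaining equation mentions Y. Substituting into the earlier binding gives X := q(q(empty, q(leaf(empty), q(empty, P))), empty).
Bind P := q(empty, empty). Substituting into the earlier bindings gives X := q(q(empty, q(leaf(empty), q(empty, q(empty, empty)))), empty), Y := q(leaf(empty), q(empty, q(empty, empty))).
MGU = { S -> empty, X -> q(q(empty, q(leaf(empty), q(empty, q(empty, empty)))), empty), Z -> empty, Y -> q(leaf(empty), q(empty, q(empty, empty))), P -> q(empty, empty) }, so Y -> q(leaf(empty), q(empty, q(empty, empty))).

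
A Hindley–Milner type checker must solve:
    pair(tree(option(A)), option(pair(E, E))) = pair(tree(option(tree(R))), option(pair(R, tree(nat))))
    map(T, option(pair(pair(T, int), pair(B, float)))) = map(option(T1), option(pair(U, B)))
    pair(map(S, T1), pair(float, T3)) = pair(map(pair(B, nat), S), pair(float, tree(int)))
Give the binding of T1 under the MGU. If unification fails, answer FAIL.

FAIL

Decompose pair/2: tree(option(A)) = tree(option(tree(R))),  option(pair(E, E)) = option(pair(R, tree(nat))).
Decompose tree/1: option(A) = option(tree(R)).
Decompose option/1: A = tree(R).
Bind A := tree(R); no other remaining equation mentions A.
Decompose option/1: pair(E, E) = pair(R, tree(nat)).
Decompose pair/2: E = R,  E = tree(nat).
Bind E := R; substituting into the one remaining equation that mentions E gives: R = tree(nat).
Bind R := tree(nat); no other remaining equation mentions R. Substituting into the earlier bindings gives A := tree(tree(nat)), E := tree(nat).
Decompose map/2: T = option(T1),  option(pair(pair(T, int), pair(B, float))) = option(pair(U, B)).
Bind T := option(T1); substituting into the one remaining equation that mentions T gives: option(pair(pair(option(T1), int), pair(B, float))) = option(pair(U, B)).
Decompose option/1: pair(pair(option(T1), int), pair(B, float)) = pair(U, B).
Decompose pair/2: pair(option(T1), int) = U,  pair(B, float) = B.
Bind U := pair(option(T1), int); no other remaining equation mentions U.
Occurs check fails: B occurs in pair(B, float); the equation B = pair(B, float) has no finite solution.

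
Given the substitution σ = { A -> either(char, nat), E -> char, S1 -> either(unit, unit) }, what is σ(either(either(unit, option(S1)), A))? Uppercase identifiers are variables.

Replace each occurrence of A with either(char, nat).
Replace each occurrence of S1 with either(unit, unit).
Result: either(either(unit, option(either(unit, unit))), either(char, nat)).

either(either(unit, option(either(unit, unit))), either(char, nat))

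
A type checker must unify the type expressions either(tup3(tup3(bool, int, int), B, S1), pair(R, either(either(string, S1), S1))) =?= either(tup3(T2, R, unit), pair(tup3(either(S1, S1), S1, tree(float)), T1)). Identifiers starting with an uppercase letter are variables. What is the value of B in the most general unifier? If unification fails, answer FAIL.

tup3(either(unit, unit), unit, tree(float))

Decompose either/2: tup3(tup3(bool, int, int), B, S1) =?= tup3(T2, R, unit),  pair(R, either(either(string, S1), S1)) =?= pair(tup3(either(S1, S1), S1, tree(float)), T1).
Decompose tup3/3: tup3(bool, int, int) =?= T2,  B =?= R,  S1 =?= unit.
Bind T2 := tup3(bool, int, int); no other remaining equation mentions T2.
Bind B := R; no other remaining equation mentions B.
Bind S1 := unit; substituting into the remaining equation gives: pair(R, either(either(string, unit), unit)) =?= pair(tup3(either(unit, unit), unit, tree(float)), T1).
Decompose pair/2: R =?= tup3(either(unit, unit), unit, tree(float)),  either(either(string, unit), unit) =?= T1.
Bind R := tup3(either(unit, unit), unit, tree(float)); no other remaining equation mentions R. Substituting into the earlier binding gives B := tup3(either(unit, unit), unit, tree(float)).
Bind T1 := either(either(string, unit), unit).
MGU = { T2 ↦ tup3(bool, int, int), B ↦ tup3(either(unit, unit), unit, tree(float)), S1 ↦ unit, R ↦ tup3(either(unit, unit), unit, tree(float)), T1 ↦ either(either(string, unit), unit) }, so B ↦ tup3(either(unit, unit), unit, tree(float)).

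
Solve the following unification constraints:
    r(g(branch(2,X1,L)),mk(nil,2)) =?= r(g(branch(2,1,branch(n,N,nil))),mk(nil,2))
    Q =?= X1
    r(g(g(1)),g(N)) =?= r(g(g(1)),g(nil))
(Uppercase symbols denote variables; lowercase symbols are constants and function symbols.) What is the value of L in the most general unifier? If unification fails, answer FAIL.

Decompose r/2: g(branch(2,X1,L)) =?= g(branch(2,1,branch(n,N,nil))),  mk(nil,2) =?= mk(nil,2).
Decompose g/1: branch(2,X1,L) =?= branch(2,1,branch(n,N,nil)).
Decompose branch/3: 2 =?= 2,  X1 =?= 1,  L =?= branch(n,N,nil).
Delete trivial equation 2 =?= 2.
Bind X1 := 1; substituting into the one remaining equation that mentions X1 gives: Q =?= 1.
Bind L := branch(n,N,nil); no other remaining equation mentions L.
Delete trivial equation mk(nil,2) =?= mk(nil,2).
Bind Q := 1; no other remaining equation mentions Q.
Decompose r/2: g(g(1)) =?= g(g(1)),  g(N) =?= g(nil).
Delete trivial equation g(g(1)) =?= g(g(1)).
Decompose g/1: N =?= nil.
Bind N := nil. Substituting into the earlier binding gives L := branch(n,nil,nil).
MGU = { X1 -> 1, L -> branch(n,nil,nil), Q -> 1, N -> nil }, so L -> branch(n,nil,nil).

branch(n,nil,nil)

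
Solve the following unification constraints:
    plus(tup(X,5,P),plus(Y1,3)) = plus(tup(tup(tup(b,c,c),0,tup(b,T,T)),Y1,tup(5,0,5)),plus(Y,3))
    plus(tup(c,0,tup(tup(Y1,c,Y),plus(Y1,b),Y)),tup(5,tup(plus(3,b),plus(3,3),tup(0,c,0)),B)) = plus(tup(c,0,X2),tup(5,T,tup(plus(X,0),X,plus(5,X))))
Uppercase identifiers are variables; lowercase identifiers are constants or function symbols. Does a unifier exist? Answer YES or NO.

Decompose plus/2: tup(X,5,P) = tup(tup(tup(b,c,c),0,tup(b,T,T)),Y1,tup(5,0,5)),  plus(Y1,3) = plus(Y,3).
Decompose tup/3: X = tup(tup(b,c,c),0,tup(b,T,T)),  5 = Y1,  P = tup(5,0,5).
Bind X := tup(tup(b,c,c),0,tup(b,T,T)); substituting into the one remaining equation that mentions X gives: plus(tup(c,0,tup(tup(Y1,c,Y),plus(Y1,b),Y)),tup(5,tup(plus(3,b),plus(3,3),tup(0,c,0)),B)) = plus(tup(c,0,X2),tup(5,T,tup(plus(tup(tup(b,c,c),0,tup(b,T,T)),0),tup(tup(b,c,c),0,tup(b,T,T)),plus(5,tup(tup(b,c,c),0,tup(b,T,T)))))).
Bind Y1 := 5; substituting into the 2 remaining equations that mention Y1 gives: plus(5,3) = plus(Y,3),  plus(tup(c,0,tup(tup(5,c,Y),plus(5,b),Y)),tup(5,tup(plus(3,b),plus(3,3),tup(0,c,0)),B)) = plus(tup(c,0,X2),tup(5,T,tup(plus(tup(tup(b,c,c),0,tup(b,T,T)),0),tup(tup(b,c,c),0,tup(b,T,T)),plus(5,tup(tup(b,c,c),0,tup(b,T,T)))))).
Bind P := tup(5,0,5); no other remaining equation mentions P.
Decompose plus/2: 5 = Y,  3 = 3.
Bind Y := 5; substituting into the one remaining equation that mentions Y gives: plus(tup(c,0,tup(tup(5,c,5),plus(5,b),5)),tup(5,tup(plus(3,b),plus(3,3),tup(0,c,0)),B)) = plus(tup(c,0,X2),tup(5,T,tup(plus(tup(tup(b,c,c),0,tup(b,T,T)),0),tup(tup(b,c,c),0,tup(b,T,T)),plus(5,tup(tup(b,c,c),0,tup(b,T,T)))))).
Delete trivial equation 3 = 3.
Decompose plus/2: tup(c,0,tup(tup(5,c,5),plus(5,b),5)) = tup(c,0,X2),  tup(5,tup(plus(3,b),plus(3,3),tup(0,c,0)),B) = tup(5,T,tup(plus(tup(tup(b,c,c),0,tup(b,T,T)),0),tup(tup(b,c,c),0,tup(b,T,T)),plus(5,tup(tup(b,c,c),0,tup(b,T,T))))).
Decompose tup/3: c = c,  0 = 0,  tup(tup(5,c,5),plus(5,b),5) = X2.
Delete trivial equation c = c.
Delete trivial equation 0 = 0.
Bind X2 := tup(tup(5,c,5),plus(5,b),5); no other remaining equation mentions X2.
Decompose tup/3: 5 = 5,  tup(plus(3,b),plus(3,3),tup(0,c,0)) = T,  B = tup(plus(tup(tup(b,c,c),0,tup(b,T,T)),0),tup(tup(b,c,c),0,tup(b,T,T)),plus(5,tup(tup(b,c,c),0,tup(b,T,T)))).
Delete trivial equation 5 = 5.
Bind T := tup(plus(3,b),plus(3,3),tup(0,c,0)); substituting into the remaining equation gives: B = tup(plus(tup(tup(b,c,c),0,tup(b,tup(plus(3,b),plus(3,3),tup(0,c,0)),tup(plus(3,b),plus(3,3),tup(0,c,0)))),0),tup(tup(b,c,c),0,tup(b,tup(plus(3,b),plus(3,3),tup(0,c,0)),tup(plus(3,b),plus(3,3),tup(0,c,0)))),plus(5,tup(tup(b,c,c),0,tup(b,tup(plus(3,b),plus(3,3),tup(0,c,0)),tup(plus(3,b),plus(3,3),tup(0,c,0)))))). Substituting into the earlier binding gives X := tup(tup(b,c,c),0,tup(b,tup(plus(3,b),plus(3,3),tup(0,c,0)),tup(plus(3,b),plus(3,3),tup(0,c,0)))).
Bind B := tup(plus(tup(tup(b,c,c),0,tup(b,tup(plus(3,b),plus(3,3),tup(0,c,0)),tup(plus(3,b),plus(3,3),tup(0,c,0)))),0),tup(tup(b,c,c),0,tup(b,tup(plus(3,b),plus(3,3),tup(0,c,0)),tup(plus(3,b),plus(3,3),tup(0,c,0)))),plus(5,tup(tup(b,c,c),0,tup(b,tup(plus(3,b),plus(3,3),tup(0,c,0)),tup(plus(3,b),plus(3,3),tup(0,c,0)))))).
No equations remain and no clash or occurs-check failure arose, so a unifier exists.

YES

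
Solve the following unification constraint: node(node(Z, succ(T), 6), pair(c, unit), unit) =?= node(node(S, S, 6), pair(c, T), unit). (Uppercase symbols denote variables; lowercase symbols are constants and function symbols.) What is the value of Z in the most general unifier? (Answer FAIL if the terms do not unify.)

succ(unit)

Decompose node/3: node(Z, succ(T), 6) =?= node(S, S, 6),  pair(c, unit) =?= pair(c, T),  unit =?= unit.
Decompose node/3: Z =?= S,  succ(T) =?= S,  6 =?= 6.
Bind Z := S; no other remaining equation mentions Z.
Bind S := succ(T); no other remaining equation mentions S. Substituting into the earlier binding gives Z := succ(T).
Delete trivial equation 6 =?= 6.
Decompose pair/2: c =?= c,  unit =?= T.
Delete trivial equation c =?= c.
Bind T := unit; no other remaining equation mentions T. Substituting into the earlier bindings gives Z := succ(unit), S := succ(unit).
Delete trivial equation unit =?= unit.
MGU = { Z := succ(unit), S := succ(unit), T := unit }, so Z := succ(unit).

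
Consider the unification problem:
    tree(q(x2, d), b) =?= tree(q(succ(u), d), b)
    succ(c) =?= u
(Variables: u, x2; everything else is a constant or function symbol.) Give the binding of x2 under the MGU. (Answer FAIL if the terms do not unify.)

succ(succ(c))

Decompose tree/2: q(x2, d) =?= q(succ(u), d),  b =?= b.
Decompose q/2: x2 =?= succ(u),  d =?= d.
Bind x2 := succ(u); no other remaining equation mentions x2.
Delete trivial equation d =?= d.
Delete trivial equation b =?= b.
Bind u := succ(c). Substituting into the earlier binding gives x2 := succ(succ(c)).
MGU = { x2 := succ(succ(c)), u := succ(c) }, so x2 := succ(succ(c)).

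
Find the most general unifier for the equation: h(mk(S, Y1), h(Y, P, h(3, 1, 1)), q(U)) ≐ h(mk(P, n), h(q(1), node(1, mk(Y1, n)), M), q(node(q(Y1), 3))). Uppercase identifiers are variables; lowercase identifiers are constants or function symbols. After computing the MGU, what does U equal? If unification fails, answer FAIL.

Decompose h/3: mk(S, Y1) ≐ mk(P, n),  h(Y, P, h(3, 1, 1)) ≐ h(q(1), node(1, mk(Y1, n)), M),  q(U) ≐ q(node(q(Y1), 3)).
Decompose mk/2: S ≐ P,  Y1 ≐ n.
Bind S := P; no other remaining equation mentions S.
Bind Y1 := n; substituting into the remaining equations gives: h(Y, P, h(3, 1, 1)) ≐ h(q(1), node(1, mk(n, n)), M),  q(U) ≐ q(node(q(n), 3)).
Decompose h/3: Y ≐ q(1),  P ≐ node(1, mk(n, n)),  h(3, 1, 1) ≐ M.
Bind Y := q(1); no other remaining equation mentions Y.
Bind P := node(1, mk(n, n)); no other remaining equation mentions P. Substituting into the earlier binding gives S := node(1, mk(n, n)).
Bind M := h(3, 1, 1); no other remaining equation mentions M.
Decompose q/1: U ≐ node(q(n), 3).
Bind U := node(q(n), 3).
MGU = { S := node(1, mk(n, n)), Y1 := n, Y := q(1), P := node(1, mk(n, n)), M := h(3, 1, 1), U := node(q(n), 3) }, so U := node(q(n), 3).

node(q(n), 3)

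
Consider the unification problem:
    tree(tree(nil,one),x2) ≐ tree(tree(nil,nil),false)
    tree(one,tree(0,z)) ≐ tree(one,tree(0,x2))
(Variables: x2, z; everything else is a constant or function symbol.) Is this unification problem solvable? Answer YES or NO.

NO

Decompose tree/2: tree(nil,one) ≐ tree(nil,nil),  x2 ≐ false.
Decompose tree/2: nil ≐ nil,  one ≐ nil.
Delete trivial equation nil ≐ nil.
Clash: constants one and nil differ; no unifier exists.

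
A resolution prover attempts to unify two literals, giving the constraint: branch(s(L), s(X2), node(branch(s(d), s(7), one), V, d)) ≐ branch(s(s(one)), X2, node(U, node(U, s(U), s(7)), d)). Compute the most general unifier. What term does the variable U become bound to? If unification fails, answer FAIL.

FAIL

Decompose branch/3: s(L) ≐ s(s(one)),  s(X2) ≐ X2,  node(branch(s(d), s(7), one), V, d) ≐ node(U, node(U, s(U), s(7)), d).
Decompose s/1: L ≐ s(one).
Bind L := s(one); no other remaining equation mentions L.
Occurs check fails: X2 occurs in s(X2); the equation X2 ≐ s(X2) has no finite solution.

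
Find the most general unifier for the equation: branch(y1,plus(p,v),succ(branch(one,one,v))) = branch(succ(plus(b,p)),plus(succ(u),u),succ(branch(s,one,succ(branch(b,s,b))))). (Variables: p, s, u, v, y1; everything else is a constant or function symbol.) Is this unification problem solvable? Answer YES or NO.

YES

Decompose branch/3: y1 = succ(plus(b,p)),  plus(p,v) = plus(succ(u),u),  succ(branch(one,one,v)) = succ(branch(s,one,succ(branch(b,s,b)))).
Bind y1 := succ(plus(b,p)); no other remaining equation mentions y1.
Decompose plus/2: p = succ(u),  v = u.
Bind p := succ(u); no other remaining equation mentions p. Substituting into the earlier binding gives y1 := succ(plus(b,succ(u))).
Bind v := u; substituting into the remaining equation gives: succ(branch(one,one,u)) = succ(branch(s,one,succ(branch(b,s,b)))).
Decompose succ/1: branch(one,one,u) = branch(s,one,succ(branch(b,s,b))).
Decompose branch/3: one = s,  one = one,  u = succ(branch(b,s,b)).
Bind s := one; substituting into the one remaining equation that mentions s gives: u = succ(branch(b,one,b)).
Delete trivial equation one = one.
Bind u := succ(branch(b,one,b)). Substituting into the earlier bindings gives y1 := succ(plus(b,succ(succ(branch(b,one,b))))), p := succ(succ(branch(b,one,b))), v := succ(branch(b,one,b)).
No equations remain and no clash or occurs-check failure arose, so a unifier exists.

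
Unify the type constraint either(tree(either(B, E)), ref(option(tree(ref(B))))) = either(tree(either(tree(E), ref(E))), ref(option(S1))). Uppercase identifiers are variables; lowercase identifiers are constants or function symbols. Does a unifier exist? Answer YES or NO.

NO

Decompose either/2: tree(either(B, E)) = tree(either(tree(E), ref(E))),  ref(option(tree(ref(B)))) = ref(option(S1)).
Decompose tree/1: either(B, E) = either(tree(E), ref(E)).
Decompose either/2: B = tree(E),  E = ref(E).
Bind B := tree(E); substituting into the one remaining equation that mentions B gives: ref(option(tree(ref(tree(E))))) = ref(option(S1)).
Occurs check fails: E occurs in ref(E); the equation E = ref(E) has no finite solution.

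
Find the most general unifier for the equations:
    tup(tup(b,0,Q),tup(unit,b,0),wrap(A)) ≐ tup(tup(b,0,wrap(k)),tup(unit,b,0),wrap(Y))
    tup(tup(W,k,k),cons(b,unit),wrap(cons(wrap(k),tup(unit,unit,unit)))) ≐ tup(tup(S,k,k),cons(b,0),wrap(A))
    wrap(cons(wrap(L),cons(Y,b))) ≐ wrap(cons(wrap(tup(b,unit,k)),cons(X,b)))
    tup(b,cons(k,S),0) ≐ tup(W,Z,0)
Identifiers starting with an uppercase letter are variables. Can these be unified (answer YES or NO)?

Decompose tup/3: tup(b,0,Q) ≐ tup(b,0,wrap(k)),  tup(unit,b,0) ≐ tup(unit,b,0),  wrap(A) ≐ wrap(Y).
Decompose tup/3: b ≐ b,  0 ≐ 0,  Q ≐ wrap(k).
Delete trivial equation b ≐ b.
Delete trivial equation 0 ≐ 0.
Bind Q := wrap(k); no other remaining equation mentions Q.
Delete trivial equation tup(unit,b,0) ≐ tup(unit,b,0).
Decompose wrap/1: A ≐ Y.
Bind A := Y; substituting into the one remaining equation that mentions A gives: tup(tup(W,k,k),cons(b,unit),wrap(cons(wrap(k),tup(unit,unit,unit)))) ≐ tup(tup(S,k,k),cons(b,0),wrap(Y)).
Decompose tup/3: tup(W,k,k) ≐ tup(S,k,k),  cons(b,unit) ≐ cons(b,0),  wrap(cons(wrap(k),tup(unit,unit,unit))) ≐ wrap(Y).
Decompose tup/3: W ≐ S,  k ≐ k,  k ≐ k.
Bind W := S; substituting into the one remaining equation that mentions W gives: tup(b,cons(k,S),0) ≐ tup(S,Z,0).
Delete trivial equation k ≐ k.
Delete trivial equation k ≐ k.
Decompose cons/2: b ≐ b,  unit ≐ 0.
Delete trivial equation b ≐ b.
Clash: constants unit and 0 differ; no unifier exists.

NO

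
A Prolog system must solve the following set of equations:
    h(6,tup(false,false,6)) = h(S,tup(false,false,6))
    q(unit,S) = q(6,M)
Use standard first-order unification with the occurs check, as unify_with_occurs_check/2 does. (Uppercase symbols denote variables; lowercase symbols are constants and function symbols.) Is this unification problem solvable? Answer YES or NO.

Decompose h/2: 6 = S,  tup(false,false,6) = tup(false,false,6).
Bind S := 6; substituting into the one remaining equation that mentions S gives: q(unit,6) = q(6,M).
Delete trivial equation tup(false,false,6) = tup(false,false,6).
Decompose q/2: unit = 6,  6 = M.
Clash: constants unit and 6 differ; no unifier exists.

NO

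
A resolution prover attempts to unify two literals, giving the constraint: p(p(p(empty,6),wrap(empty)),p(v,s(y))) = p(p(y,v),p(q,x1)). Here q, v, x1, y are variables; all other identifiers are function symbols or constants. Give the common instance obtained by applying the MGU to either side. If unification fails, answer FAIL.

Decompose p/2: p(p(empty,6),wrap(empty)) = p(y,v),  p(v,s(y)) = p(q,x1).
Decompose p/2: p(empty,6) = y,  wrap(empty) = v.
Bind y := p(empty,6); substituting into the one remaining equation that mentions y gives: p(v,s(p(empty,6))) = p(q,x1).
Bind v := wrap(empty); substituting into the remaining equation gives: p(wrap(empty),s(p(empty,6))) = p(q,x1).
Decompose p/2: wrap(empty) = q,  s(p(empty,6)) = x1.
Bind q := wrap(empty); no other remaining equation mentions q.
Bind x1 := s(p(empty,6)).
Applying the MGU to either side gives p(p(p(empty,6),wrap(empty)),p(wrap(empty),s(p(empty,6)))).

p(p(p(empty,6),wrap(empty)),p(wrap(empty),s(p(empty,6))))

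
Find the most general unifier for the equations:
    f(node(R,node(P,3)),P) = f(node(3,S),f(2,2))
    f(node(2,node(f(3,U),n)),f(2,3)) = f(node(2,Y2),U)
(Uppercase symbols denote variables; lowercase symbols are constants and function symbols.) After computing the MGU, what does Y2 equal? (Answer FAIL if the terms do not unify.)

node(f(3,f(2,3)),n)

Decompose f/2: node(R,node(P,3)) = node(3,S),  P = f(2,2).
Decompose node/2: R = 3,  node(P,3) = S.
Bind R := 3; no other remaining equation mentions R.
Bind S := node(P,3); no other remaining equation mentions S.
Bind P := f(2,2); no other remaining equation mentions P. Substituting into the earlier binding gives S := node(f(2,2),3).
Decompose f/2: node(2,node(f(3,U),n)) = node(2,Y2),  f(2,3) = U.
Decompose node/2: 2 = 2,  node(f(3,U),n) = Y2.
Delete trivial equation 2 = 2.
Bind Y2 := node(f(3,U),n); no other remaining equation mentions Y2.
Bind U := f(2,3). Substituting into the earlier binding gives Y2 := node(f(3,f(2,3)),n).
MGU = { R ↦ 3, S ↦ node(f(2,2),3), P ↦ f(2,2), Y2 ↦ node(f(3,f(2,3)),n), U ↦ f(2,3) }, so Y2 ↦ node(f(3,f(2,3)),n).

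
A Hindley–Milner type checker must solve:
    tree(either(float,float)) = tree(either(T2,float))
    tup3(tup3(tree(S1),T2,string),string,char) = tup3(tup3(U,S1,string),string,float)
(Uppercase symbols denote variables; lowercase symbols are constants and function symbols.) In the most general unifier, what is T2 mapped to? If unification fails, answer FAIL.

FAIL

Decompose tree/1: either(float,float) = either(T2,float).
Decompose either/2: float = T2,  float = float.
Bind T2 := float; substituting into the one remaining equation that mentions T2 gives: tup3(tup3(tree(S1),float,string),string,char) = tup3(tup3(U,S1,string),string,float).
Delete trivial equation float = float.
Decompose tup3/3: tup3(tree(S1),float,string) = tup3(U,S1,string),  string = string,  char = float.
Decompose tup3/3: tree(S1) = U,  float = S1,  string = string.
Bind U := tree(S1); no other remaining equation mentions U.
Bind S1 := float; no other remaining equation mentions S1. Substituting into the earlier binding gives U := tree(float).
Delete trivial equation string = string.
Delete trivial equation string = string.
Clash: constants char and float differ; no unifier exists.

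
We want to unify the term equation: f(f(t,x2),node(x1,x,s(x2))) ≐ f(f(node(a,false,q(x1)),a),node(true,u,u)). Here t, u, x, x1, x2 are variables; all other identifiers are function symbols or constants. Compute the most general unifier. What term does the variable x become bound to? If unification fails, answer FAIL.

s(a)

Decompose f/2: f(t,x2) ≐ f(node(a,false,q(x1)),a),  node(x1,x,s(x2)) ≐ node(true,u,u).
Decompose f/2: t ≐ node(a,false,q(x1)),  x2 ≐ a.
Bind t := node(a,false,q(x1)); no other remaining equation mentions t.
Bind x2 := a; substituting into the remaining equation gives: node(x1,x,s(a)) ≐ node(true,u,u).
Decompose node/3: x1 ≐ true,  x ≐ u,  s(a) ≐ u.
Bind x1 := true; no other remaining equation mentions x1. Substituting into the earlier binding gives t := node(a,false,q(true)).
Bind x := u; no other remaining equation mentions x.
Bind u := s(a). Substituting into the earlier binding gives x := s(a).
MGU = { t ↦ node(a,false,q(true)), x2 ↦ a, x1 ↦ true, x ↦ s(a), u ↦ s(a) }, so x ↦ s(a).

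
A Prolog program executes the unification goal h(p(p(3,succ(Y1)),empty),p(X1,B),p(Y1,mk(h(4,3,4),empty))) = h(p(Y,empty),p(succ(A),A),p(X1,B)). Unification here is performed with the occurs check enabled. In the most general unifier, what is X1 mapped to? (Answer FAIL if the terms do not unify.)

Decompose h/3: p(p(3,succ(Y1)),empty) = p(Y,empty),  p(X1,B) = p(succ(A),A),  p(Y1,mk(h(4,3,4),empty)) = p(X1,B).
Decompose p/2: p(3,succ(Y1)) = Y,  empty = empty.
Bind Y := p(3,succ(Y1)); no other remaining equation mentions Y.
Delete trivial equation empty = empty.
Decompose p/2: X1 = succ(A),  B = A.
Bind X1 := succ(A); substituting into the one remaining equation that mentions X1 gives: p(Y1,mk(h(4,3,4),empty)) = p(succ(A),B).
Bind B := A; substituting into the remaining equation gives: p(Y1,mk(h(4,3,4),empty)) = p(succ(A),A).
Decompose p/2: Y1 = succ(A),  mk(h(4,3,4),empty) = A.
Bind Y1 := succ(A); no other remaining equation mentions Y1. Substituting into the earlier binding gives Y := p(3,succ(succ(A))).
Bind A := mk(h(4,3,4),empty). Substituting into the earlier bindings gives Y := p(3,succ(succ(mk(h(4,3,4),empty)))), X1 := succ(mk(h(4,3,4),empty)), B := mk(h(4,3,4),empty), Y1 := succ(mk(h(4,3,4),empty)).
MGU = { Y = p(3,succ(succ(mk(h(4,3,4),empty)))), X1 = succ(mk(h(4,3,4),empty)), B = mk(h(4,3,4),empty), Y1 = succ(mk(h(4,3,4),empty)), A = mk(h(4,3,4),empty) }, so X1 = succ(mk(h(4,3,4),empty)).

succ(mk(h(4,3,4),empty))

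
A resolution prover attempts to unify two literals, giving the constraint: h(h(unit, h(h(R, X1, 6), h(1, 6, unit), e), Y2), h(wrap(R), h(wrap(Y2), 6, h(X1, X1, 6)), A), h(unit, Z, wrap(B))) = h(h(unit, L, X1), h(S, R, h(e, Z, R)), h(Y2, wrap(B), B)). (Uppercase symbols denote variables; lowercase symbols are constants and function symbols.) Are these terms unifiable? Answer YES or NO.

NO

Decompose h/3: h(unit, h(h(R, X1, 6), h(1, 6, unit), e), Y2) = h(unit, L, X1),  h(wrap(R), h(wrap(Y2), 6, h(X1, X1, 6)), A) = h(S, R, h(e, Z, R)),  h(unit, Z, wrap(B)) = h(Y2, wrap(B), B).
Decompose h/3: unit = unit,  h(h(R, X1, 6), h(1, 6, unit), e) = L,  Y2 = X1.
Delete trivial equation unit = unit.
Bind L := h(h(R, X1, 6), h(1, 6, unit), e); no other remaining equation mentions L.
Bind Y2 := X1; substituting into the remaining equations gives: h(wrap(R), h(wrap(X1), 6, h(X1, X1, 6)), A) = h(S, R, h(e, Z, R)),  h(unit, Z, wrap(B)) = h(X1, wrap(B), B).
Decompose h/3: wrap(R) = S,  h(wrap(X1), 6, h(X1, X1, 6)) = R,  A = h(e, Z, R).
Bind S := wrap(R); no other remaining equation mentions S.
Bind R := h(wrap(X1), 6, h(X1, X1, 6)); substituting into the one remaining equation that mentions R gives: A = h(e, Z, h(wrap(X1), 6, h(X1, X1, 6))). Substituting into the earlier bindings gives L := h(h(h(wrap(X1), 6, h(X1, X1, 6)), X1, 6), h(1, 6, unit), e), S := wrap(h(wrap(X1), 6, h(X1, X1, 6))).
Bind A := h(e, Z, h(wrap(X1), 6, h(X1, X1, 6))); no other remaining equation mentions A.
Decompose h/3: unit = X1,  Z = wrap(B),  wrap(B) = B.
Bind X1 := unit; no other remaining equation mentions X1. Substituting into the earlier bindings gives L := h(h(h(wrap(unit), 6, h(unit, unit, 6)), unit, 6), h(1, 6, unit), e), Y2 := unit, S := wrap(h(wrap(unit), 6, h(unit, unit, 6))), R := h(wrap(unit), 6, h(unit, unit, 6)), A := h(e, Z, h(wrap(unit), 6, h(unit, unit, 6))).
Bind Z := wrap(B); no other remaining equation mentions Z. Substituting into the earlier binding gives A := h(e, wrap(B), h(wrap(unit), 6, h(unit, unit, 6))).
Occurs check fails: B occurs in wrap(B); the equation B = wrap(B) has no finite solution.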